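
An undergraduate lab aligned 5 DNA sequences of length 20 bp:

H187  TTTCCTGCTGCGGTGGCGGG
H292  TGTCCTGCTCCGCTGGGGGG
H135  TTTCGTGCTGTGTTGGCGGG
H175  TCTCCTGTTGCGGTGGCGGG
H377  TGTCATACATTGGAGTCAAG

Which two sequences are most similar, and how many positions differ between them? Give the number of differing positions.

Pairwise Hamming distances:
  H187 vs H292: 4
  H187 vs H135: 3
  H187 vs H175: 2
  H187 vs H377: 10
  H292 vs H135: 6
  H292 vs H175: 5
  H292 vs H377: 11
  H135 vs H175: 5
  H135 vs H377: 10
  H175 vs H377: 11
The smallest is 2, between H187 and H175.

2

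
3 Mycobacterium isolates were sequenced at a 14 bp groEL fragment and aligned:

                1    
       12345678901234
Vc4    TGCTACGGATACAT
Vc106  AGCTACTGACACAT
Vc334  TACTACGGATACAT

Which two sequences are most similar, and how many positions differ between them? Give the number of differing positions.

Pairwise Hamming distances:
  Vc4 vs Vc106: 3
  Vc4 vs Vc334: 1
  Vc106 vs Vc334: 4
The smallest is 1, between Vc4 and Vc334.

1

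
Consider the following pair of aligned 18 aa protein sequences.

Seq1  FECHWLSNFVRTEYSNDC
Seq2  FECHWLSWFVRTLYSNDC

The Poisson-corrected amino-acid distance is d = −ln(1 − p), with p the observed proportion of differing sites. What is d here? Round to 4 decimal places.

0.1178

The sequences differ at positions 8 (N/W), 13 (E/L).
p = 2/18 = 0.111111.
d = −ln(1 − 0.111111) = −ln(0.888889) = 0.1178.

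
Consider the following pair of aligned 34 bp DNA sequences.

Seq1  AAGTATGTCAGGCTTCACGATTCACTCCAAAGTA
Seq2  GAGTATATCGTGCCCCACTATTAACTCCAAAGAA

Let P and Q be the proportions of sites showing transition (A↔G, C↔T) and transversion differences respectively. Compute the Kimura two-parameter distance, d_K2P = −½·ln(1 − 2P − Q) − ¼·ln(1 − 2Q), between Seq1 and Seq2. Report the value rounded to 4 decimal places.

Differing sites — 1:A/G (Ti); 7:G/A (Ti); 10:A/G (Ti); 11:G/T (Tv); 14:T/C (Ti); 15:T/C (Ti); 19:G/T (Tv); 23:C/A (Tv); 33:T/A (Tv).
Of the 9 differences, 5 transitions and 4 transversions over 34 sites: P = 5/34 = 0.147059, Q = 4/34 = 0.117647.
d = −0.5·ln(0.588235) − 0.25·ln(0.764706) = −0.5·(-0.530629) − 0.25·(-0.268264) = 0.3324.

0.3324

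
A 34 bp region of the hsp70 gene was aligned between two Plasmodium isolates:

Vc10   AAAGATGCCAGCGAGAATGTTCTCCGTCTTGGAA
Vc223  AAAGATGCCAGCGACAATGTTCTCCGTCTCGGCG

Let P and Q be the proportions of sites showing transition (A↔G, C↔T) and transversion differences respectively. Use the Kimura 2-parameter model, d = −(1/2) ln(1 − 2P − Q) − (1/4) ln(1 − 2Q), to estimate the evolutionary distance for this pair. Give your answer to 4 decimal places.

Mismatches occur at site 15 (G→C, transversion), site 30 (T→C, transition), site 33 (A→C, transversion), site 34 (A→G, transition).
Of the 4 differences, 2 transitions and 2 transversions over 34 sites: P = 2/34 = 0.058824, Q = 2/34 = 0.058824.
d = −0.5·ln(0.823528) − 0.25·ln(0.882352) = −0.5·(-0.194158) − 0.25·(-0.125164) = 0.1284.

0.1284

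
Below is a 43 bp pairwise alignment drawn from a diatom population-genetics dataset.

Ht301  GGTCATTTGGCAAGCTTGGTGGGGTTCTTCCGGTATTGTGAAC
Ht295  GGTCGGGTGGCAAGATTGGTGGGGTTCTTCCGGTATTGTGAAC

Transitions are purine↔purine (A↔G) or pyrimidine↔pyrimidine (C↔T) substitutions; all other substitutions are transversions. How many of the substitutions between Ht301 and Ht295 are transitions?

Differing sites — 5:A/G (Ti); 6:T/G (Tv); 7:T/G (Tv); 15:C/A (Tv).
Of the 4 differences, 1 transition and 3 transversions, so the answer is 1.

1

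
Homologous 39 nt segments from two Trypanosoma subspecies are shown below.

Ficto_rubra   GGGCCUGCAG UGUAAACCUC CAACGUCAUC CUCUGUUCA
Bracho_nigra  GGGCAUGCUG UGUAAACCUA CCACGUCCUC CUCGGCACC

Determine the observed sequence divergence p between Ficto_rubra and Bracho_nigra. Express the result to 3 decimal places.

The sequences differ at positions 5 (C/A), 9 (A/U), 20 (C/A), 22 (A/C), 28 (A/C), 34 (U/G), 36 (U/C), 37 (U/A), 39 (A/C).
There are 9 differences over 39 sites, so p = 9/39 = 0.231.

0.231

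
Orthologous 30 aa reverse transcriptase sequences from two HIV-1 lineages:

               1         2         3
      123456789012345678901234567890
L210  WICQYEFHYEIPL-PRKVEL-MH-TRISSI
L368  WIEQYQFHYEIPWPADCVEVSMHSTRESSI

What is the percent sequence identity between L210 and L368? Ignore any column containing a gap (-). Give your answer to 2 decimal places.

Excluding the 3 gap columns leaves 27 comparable sites.
The sequences differ at positions 3 (C/E), 6 (E/Q), 13 (L/W), 15 (P/A), 16 (R/D), 17 (K/C), 20 (L/V), 27 (I/E).
19 of the 27 comparable sites match, so the percent identity is 19/27 × 100 = 70.37%.

70.37%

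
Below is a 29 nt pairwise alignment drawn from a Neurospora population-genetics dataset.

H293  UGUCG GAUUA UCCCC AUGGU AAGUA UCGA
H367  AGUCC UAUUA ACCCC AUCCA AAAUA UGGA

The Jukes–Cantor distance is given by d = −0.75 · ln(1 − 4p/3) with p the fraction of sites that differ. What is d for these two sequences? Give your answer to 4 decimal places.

0.4006

Differing sites — 1:U/A; 5:G/C; 6:G/U; 11:U/A; 18:G/C; 19:G/C; 20:U/A; 23:G/A; 27:C/G.
p = 9/29 = 0.310345.
d = −0.75 · ln(1 − (4/3)·0.310345) = −0.75 · ln(0.586207) = −0.75 · (-0.534082) = 0.4006.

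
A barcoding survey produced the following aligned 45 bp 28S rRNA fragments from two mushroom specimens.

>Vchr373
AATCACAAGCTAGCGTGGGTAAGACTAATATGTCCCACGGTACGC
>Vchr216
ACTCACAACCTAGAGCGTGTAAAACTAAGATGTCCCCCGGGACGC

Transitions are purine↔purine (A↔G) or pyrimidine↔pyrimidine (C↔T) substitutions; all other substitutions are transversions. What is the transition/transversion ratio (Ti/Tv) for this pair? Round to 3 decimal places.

The sequences differ at positions 2 (A/C, transversion), 9 (G/C, transversion), 14 (C/A, transversion), 16 (T/C, transition), 18 (G/T, transversion), 23 (G/A, transition), 29 (T/G, transversion), 37 (A/C, transversion), 41 (T/G, transversion).
Of the 9 differences, 2 transitions and 7 transversions, so Ti/Tv = 2/7 = 0.286.

0.286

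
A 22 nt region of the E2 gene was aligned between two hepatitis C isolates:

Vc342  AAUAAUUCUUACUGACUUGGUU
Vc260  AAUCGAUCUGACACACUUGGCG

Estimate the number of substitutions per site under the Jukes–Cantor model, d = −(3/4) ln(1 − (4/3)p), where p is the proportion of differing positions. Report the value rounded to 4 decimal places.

The sequences differ at positions 4 (A/C), 5 (A/G), 6 (U/A), 10 (U/G), 13 (U/A), 14 (G/C), 21 (U/C), 22 (U/G).
p = 8/22 = 0.363636.
d = −0.75 · ln(1 − (4/3)·0.363636) = −0.75 · ln(0.515152) = −0.75 · (-0.663293) = 0.4975.

0.4975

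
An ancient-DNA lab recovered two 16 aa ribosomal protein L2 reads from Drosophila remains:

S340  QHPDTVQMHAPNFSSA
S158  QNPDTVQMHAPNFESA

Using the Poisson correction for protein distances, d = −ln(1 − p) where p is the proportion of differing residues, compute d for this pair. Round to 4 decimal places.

0.1335

Mismatches occur at site 2 (H↔N), site 14 (S↔E).
p = 2/16 = 0.125000.
d = −ln(1 − 0.125000) = −ln(0.875000) = 0.1335.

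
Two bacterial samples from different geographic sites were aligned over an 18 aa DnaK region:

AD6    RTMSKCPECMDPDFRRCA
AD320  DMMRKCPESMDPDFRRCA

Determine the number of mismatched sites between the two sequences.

4

The sequences differ at positions 1 (R/D), 2 (T/M), 4 (S/R), 9 (C/S).
That gives 4 mismatches out of 18 aligned sites, so the Hamming distance is 4.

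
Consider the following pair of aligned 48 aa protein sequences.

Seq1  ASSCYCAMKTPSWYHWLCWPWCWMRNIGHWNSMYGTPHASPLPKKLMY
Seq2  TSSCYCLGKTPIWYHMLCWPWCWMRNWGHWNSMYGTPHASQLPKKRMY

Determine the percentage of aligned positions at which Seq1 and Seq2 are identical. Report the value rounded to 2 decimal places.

Differing sites — 1:A/T; 7:A/L; 8:M/G; 12:S/I; 16:W/M; 27:I/W; 41:P/Q; 46:L/R.
40 of the 48 sites match, so the percent identity is 40/48 × 100 = 83.33%.

83.33%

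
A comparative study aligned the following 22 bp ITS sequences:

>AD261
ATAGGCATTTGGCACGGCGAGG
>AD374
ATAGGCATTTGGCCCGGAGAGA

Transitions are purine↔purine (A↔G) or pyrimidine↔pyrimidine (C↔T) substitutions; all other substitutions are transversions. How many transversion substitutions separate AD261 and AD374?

2

Mismatches occur at site 14 (A/C, transversion), site 18 (C/A, transversion), site 22 (G/A, transition).
Of the 3 differences, 1 transition and 2 transversions, so the answer is 2.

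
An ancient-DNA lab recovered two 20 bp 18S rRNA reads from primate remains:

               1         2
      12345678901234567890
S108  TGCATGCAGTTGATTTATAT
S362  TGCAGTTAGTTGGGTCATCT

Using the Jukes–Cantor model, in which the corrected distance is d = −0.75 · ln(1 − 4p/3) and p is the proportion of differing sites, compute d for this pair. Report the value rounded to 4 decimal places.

0.4715

Mismatches occur at site 5 (T↔G), site 6 (G↔T), site 7 (C↔T), site 13 (A↔G), site 14 (T↔G), site 16 (T↔C), site 19 (A↔C).
p = 7/20 = 0.350000.
d = −0.75 · ln(1 − (4/3)·0.350000) = −0.75 · ln(0.533333) = −0.75 · (-0.628609) = 0.4715.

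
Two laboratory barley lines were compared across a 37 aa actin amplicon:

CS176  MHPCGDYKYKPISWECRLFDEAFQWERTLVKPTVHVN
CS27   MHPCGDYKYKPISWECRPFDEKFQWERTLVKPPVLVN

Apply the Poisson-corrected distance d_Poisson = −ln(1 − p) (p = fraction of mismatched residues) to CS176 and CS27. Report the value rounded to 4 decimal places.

0.1144

Mismatches occur at site 18 (L/P), site 22 (A/K), site 33 (T/P), site 35 (H/L).
p = 4/37 = 0.108108.
d = −ln(1 − 0.108108) = −ln(0.891892) = 0.1144.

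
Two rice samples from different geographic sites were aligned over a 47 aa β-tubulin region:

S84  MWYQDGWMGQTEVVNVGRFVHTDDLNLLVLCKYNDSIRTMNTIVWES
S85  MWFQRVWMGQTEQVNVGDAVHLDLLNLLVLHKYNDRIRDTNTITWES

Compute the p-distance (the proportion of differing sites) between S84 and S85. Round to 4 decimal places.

The sequences differ at positions 3 (Y/F), 5 (D/R), 6 (G/V), 13 (V/Q), 18 (R/D), 19 (F/A), 22 (T/L), 24 (D/L), 31 (C/H), 36 (S/R), 39 (T/D), 40 (M/T), 44 (V/T).
There are 13 differences over 47 sites, so p = 13/47 = 0.2766.

0.2766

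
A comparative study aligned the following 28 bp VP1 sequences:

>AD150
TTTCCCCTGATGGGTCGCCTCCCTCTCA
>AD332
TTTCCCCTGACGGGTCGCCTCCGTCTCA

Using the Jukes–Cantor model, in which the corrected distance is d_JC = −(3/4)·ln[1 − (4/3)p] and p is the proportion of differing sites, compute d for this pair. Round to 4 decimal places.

Differing sites — 11:T/C; 23:C/G.
p = 2/28 = 0.071429.
d = −0.75 · ln(1 − (4/3)·0.071429) = −0.75 · ln(0.904761) = −0.75 · (-0.100084) = 0.0751.

0.0751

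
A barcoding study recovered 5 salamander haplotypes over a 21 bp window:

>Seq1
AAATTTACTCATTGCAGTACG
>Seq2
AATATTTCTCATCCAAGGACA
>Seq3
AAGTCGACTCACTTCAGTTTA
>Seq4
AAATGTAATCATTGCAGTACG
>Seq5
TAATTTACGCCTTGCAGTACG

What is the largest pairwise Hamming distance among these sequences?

12

Pairwise Hamming distances:
  Seq1 vs Seq2: 8
  Seq1 vs Seq3: 8
  Seq1 vs Seq4: 2
  Seq1 vs Seq5: 3
  Seq2 vs Seq3: 12
  Seq2 vs Seq4: 10
  Seq2 vs Seq5: 11
  Seq3 vs Seq4: 9
  Seq3 vs Seq5: 11
  Seq4 vs Seq5: 5
The largest is 12, between Seq2 and Seq3.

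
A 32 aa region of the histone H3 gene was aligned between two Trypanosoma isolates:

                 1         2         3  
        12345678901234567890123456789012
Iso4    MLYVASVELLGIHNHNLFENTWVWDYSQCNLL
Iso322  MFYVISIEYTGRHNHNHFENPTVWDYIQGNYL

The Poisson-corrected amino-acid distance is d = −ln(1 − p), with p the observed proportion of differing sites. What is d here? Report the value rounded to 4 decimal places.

0.4700

Mismatches occur at site 2 (L/F), site 5 (A/I), site 7 (V/I), site 9 (L/Y), site 10 (L/T), site 12 (I/R), site 17 (L/H), site 21 (T/P), site 22 (W/T), site 27 (S/I), site 29 (C/G), site 31 (L/Y).
p = 12/32 = 0.375000.
d = −ln(1 − 0.375000) = −ln(0.625000) = 0.4700.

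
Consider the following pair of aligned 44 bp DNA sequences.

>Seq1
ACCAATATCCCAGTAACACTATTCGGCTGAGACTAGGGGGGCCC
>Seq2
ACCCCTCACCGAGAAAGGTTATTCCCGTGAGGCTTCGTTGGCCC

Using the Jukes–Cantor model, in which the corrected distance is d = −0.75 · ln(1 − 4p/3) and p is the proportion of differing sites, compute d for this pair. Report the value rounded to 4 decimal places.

The sequences differ at positions 4 (A/C), 5 (A/C), 7 (A/C), 8 (T/A), 11 (C/G), 14 (T/A), 17 (C/G), 18 (A/G), 19 (C/T), 25 (G/C), 26 (G/C), 27 (C/G), 32 (A/G), 35 (A/T), 36 (G/C), 38 (G/T), 39 (G/T).
p = 17/44 = 0.386364.
d = −0.75 · ln(1 − (4/3)·0.386364) = −0.75 · ln(0.484848) = −0.75 · (-0.723920) = 0.5429.

0.5429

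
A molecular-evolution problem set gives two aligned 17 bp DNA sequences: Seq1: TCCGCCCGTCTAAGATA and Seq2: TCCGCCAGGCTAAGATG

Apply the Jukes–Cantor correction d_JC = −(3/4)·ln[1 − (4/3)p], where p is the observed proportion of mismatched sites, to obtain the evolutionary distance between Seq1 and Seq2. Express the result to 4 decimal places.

0.2012

The sequences differ at positions 7 (C/A), 9 (T/G), 17 (A/G).
p = 3/17 = 0.176471.
d = −0.75 · ln(1 − (4/3)·0.176471) = −0.75 · ln(0.764705) = −0.75 · (-0.268265) = 0.2012.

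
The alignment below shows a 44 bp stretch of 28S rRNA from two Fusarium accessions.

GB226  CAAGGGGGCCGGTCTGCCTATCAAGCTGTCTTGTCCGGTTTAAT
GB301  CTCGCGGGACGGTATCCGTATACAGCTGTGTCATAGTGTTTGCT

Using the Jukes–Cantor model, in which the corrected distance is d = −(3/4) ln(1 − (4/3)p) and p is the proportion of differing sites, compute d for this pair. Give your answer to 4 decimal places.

The sequences differ at positions 2 (A/T), 3 (A/C), 5 (G/C), 9 (C/A), 14 (C/A), 16 (G/C), 18 (C/G), 22 (C/A), 23 (A/C), 30 (C/G), 32 (T/C), 33 (G/A), 35 (C/A), 36 (C/G), 37 (G/T), 42 (A/G), 43 (A/C).
p = 17/44 = 0.386364.
d = −0.75 · ln(1 − (4/3)·0.386364) = −0.75 · ln(0.484848) = −0.75 · (-0.723920) = 0.5429.

0.5429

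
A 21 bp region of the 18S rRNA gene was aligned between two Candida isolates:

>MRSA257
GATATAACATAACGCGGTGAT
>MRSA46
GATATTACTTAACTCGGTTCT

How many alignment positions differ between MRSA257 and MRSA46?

5

Differing sites — 6:A/T; 9:A/T; 14:G/T; 19:G/T; 20:A/C.
That gives 5 mismatches out of 21 aligned sites, so the Hamming distance is 5.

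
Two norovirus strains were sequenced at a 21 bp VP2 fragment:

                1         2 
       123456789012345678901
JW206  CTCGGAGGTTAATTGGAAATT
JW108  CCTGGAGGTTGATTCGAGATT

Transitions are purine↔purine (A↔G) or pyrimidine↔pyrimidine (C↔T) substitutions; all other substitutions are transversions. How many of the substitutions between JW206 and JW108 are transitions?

Differing sites — 2:T/C (Ti); 3:C/T (Ti); 11:A/G (Ti); 15:G/C (Tv); 18:A/G (Ti).
Of the 5 differences, 4 transitions and 1 transversion, so the answer is 4.

4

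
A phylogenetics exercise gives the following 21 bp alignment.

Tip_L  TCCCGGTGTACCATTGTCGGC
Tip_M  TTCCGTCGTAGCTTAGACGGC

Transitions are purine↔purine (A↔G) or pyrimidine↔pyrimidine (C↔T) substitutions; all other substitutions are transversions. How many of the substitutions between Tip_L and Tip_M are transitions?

Mismatches occur at site 2 (C↔T, transition), site 6 (G↔T, transversion), site 7 (T↔C, transition), site 11 (C↔G, transversion), site 13 (A↔T, transversion), site 15 (T↔A, transversion), site 17 (T↔A, transversion).
Of the 7 differences, 2 transitions and 5 transversions, so the answer is 2.

2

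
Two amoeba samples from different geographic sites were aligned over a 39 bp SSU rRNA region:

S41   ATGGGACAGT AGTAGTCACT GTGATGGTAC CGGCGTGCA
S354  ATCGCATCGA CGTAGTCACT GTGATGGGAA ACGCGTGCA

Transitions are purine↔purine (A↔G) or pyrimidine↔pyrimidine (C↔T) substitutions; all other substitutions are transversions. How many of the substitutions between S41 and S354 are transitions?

1

The sequences differ at positions 3 (G/C, transversion), 5 (G/C, transversion), 7 (C/T, transition), 8 (A/C, transversion), 10 (T/A, transversion), 11 (A/C, transversion), 28 (T/G, transversion), 30 (C/A, transversion), 31 (C/A, transversion), 32 (G/C, transversion).
Of the 10 differences, 1 transition and 9 transversions, so the answer is 1.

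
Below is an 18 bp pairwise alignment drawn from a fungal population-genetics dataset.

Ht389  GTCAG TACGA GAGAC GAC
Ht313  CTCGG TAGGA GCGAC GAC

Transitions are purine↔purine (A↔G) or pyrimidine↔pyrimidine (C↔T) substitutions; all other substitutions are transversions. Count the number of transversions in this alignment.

The sequences differ at positions 1 (G/C, transversion), 4 (A/G, transition), 8 (C/G, transversion), 12 (A/C, transversion).
Of the 4 differences, 1 transition and 3 transversions, so the answer is 3.

3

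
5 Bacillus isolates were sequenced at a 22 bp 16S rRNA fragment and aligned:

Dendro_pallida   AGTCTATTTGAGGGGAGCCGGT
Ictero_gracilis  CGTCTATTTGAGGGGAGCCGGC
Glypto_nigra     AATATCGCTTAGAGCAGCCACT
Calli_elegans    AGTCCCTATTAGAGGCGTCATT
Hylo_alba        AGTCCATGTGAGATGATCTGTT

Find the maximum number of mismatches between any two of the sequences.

13

Pairwise Hamming distances:
  Dendro_pallida vs Ictero_gracilis: 2
  Dendro_pallida vs Glypto_nigra: 10
  Dendro_pallida vs Calli_elegans: 9
  Dendro_pallida vs Hylo_alba: 7
  Ictero_gracilis vs Glypto_nigra: 12
  Ictero_gracilis vs Calli_elegans: 11
  Ictero_gracilis vs Hylo_alba: 9
  Glypto_nigra vs Calli_elegans: 9
  Glypto_nigra vs Hylo_alba: 13
  Calli_elegans vs Hylo_alba: 9
The largest is 13, between Glypto_nigra and Hylo_alba.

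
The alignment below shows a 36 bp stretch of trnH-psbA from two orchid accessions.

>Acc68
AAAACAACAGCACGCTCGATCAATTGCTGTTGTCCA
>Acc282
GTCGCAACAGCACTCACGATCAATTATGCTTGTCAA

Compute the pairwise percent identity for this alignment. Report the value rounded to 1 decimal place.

Mismatches occur at site 1 (A/G), site 2 (A/T), site 3 (A/C), site 4 (A/G), site 14 (G/T), site 16 (T/A), site 26 (G/A), site 27 (C/T), site 28 (T/G), site 29 (G/C), site 35 (C/A).
25 of the 36 sites match, so the percent identity is 25/36 × 100 = 69.4%.

69.4%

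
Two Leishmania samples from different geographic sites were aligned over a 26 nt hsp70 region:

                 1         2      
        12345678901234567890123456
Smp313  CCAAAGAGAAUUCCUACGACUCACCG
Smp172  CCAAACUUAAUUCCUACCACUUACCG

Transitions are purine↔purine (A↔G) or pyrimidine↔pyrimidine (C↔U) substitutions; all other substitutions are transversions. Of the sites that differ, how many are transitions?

1

The sequences differ at positions 6 (G/C, transversion), 7 (A/U, transversion), 8 (G/U, transversion), 18 (G/C, transversion), 22 (C/U, transition).
Of the 5 differences, 1 transition and 4 transversions, so the answer is 1.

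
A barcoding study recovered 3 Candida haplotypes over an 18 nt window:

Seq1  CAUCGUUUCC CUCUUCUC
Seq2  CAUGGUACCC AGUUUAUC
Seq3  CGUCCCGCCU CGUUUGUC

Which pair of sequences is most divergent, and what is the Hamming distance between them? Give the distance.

Pairwise Hamming distances:
  Seq1 vs Seq2: 7
  Seq1 vs Seq3: 9
  Seq2 vs Seq3: 8
The largest is 9, between Seq1 and Seq3.

9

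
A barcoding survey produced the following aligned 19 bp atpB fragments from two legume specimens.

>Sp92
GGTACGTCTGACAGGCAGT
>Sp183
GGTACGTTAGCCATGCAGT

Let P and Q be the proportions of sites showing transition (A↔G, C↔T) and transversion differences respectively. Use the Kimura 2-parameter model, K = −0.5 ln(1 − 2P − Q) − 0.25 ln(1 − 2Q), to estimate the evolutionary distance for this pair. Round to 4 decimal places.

0.2476

The sequences differ at positions 8 (C/T, transition), 9 (T/A, transversion), 11 (A/C, transversion), 14 (G/T, transversion).
Of the 4 differences, 1 transition and 3 transversions over 19 sites: P = 1/19 = 0.052632, Q = 3/19 = 0.157895.
d = −0.5·ln(0.736841) − 0.25·ln(0.684210) = −0.5·(-0.305383) − 0.25·(-0.379490) = 0.2476.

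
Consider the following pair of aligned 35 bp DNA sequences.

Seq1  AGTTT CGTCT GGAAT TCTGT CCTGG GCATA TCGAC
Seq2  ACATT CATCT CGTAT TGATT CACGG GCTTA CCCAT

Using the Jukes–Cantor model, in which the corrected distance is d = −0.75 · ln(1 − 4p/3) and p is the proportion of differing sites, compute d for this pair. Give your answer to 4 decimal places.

Differing sites — 2:G/C; 3:T/A; 7:G/A; 11:G/C; 13:A/T; 17:C/G; 18:T/A; 19:G/T; 22:C/A; 23:T/C; 28:A/T; 31:T/C; 33:G/C; 35:C/T.
p = 14/35 = 0.400000.
d = −0.75 · ln(1 − (4/3)·0.400000) = −0.75 · ln(0.466667) = −0.75 · (-0.762139) = 0.5716.

0.5716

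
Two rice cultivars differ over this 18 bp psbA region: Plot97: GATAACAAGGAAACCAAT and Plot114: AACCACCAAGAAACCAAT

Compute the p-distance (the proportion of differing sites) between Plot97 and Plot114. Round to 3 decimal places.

Differing sites — 1:G/A; 3:T/C; 4:A/C; 7:A/C; 9:G/A.
There are 5 differences over 18 sites, so p = 5/18 = 0.278.

0.278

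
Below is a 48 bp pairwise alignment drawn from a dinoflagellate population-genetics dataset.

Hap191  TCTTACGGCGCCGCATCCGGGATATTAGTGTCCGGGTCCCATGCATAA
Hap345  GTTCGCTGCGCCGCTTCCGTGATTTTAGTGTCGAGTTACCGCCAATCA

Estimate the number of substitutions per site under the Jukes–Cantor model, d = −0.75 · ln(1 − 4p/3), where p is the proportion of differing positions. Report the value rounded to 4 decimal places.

Differing sites — 1:T/G; 2:C/T; 4:T/C; 5:A/G; 7:G/T; 15:A/T; 20:G/T; 24:A/T; 33:C/G; 34:G/A; 36:G/T; 38:C/A; 41:A/G; 42:T/C; 43:G/C; 44:C/A; 47:A/C.
p = 17/48 = 0.354167.
d = −0.75 · ln(1 − (4/3)·0.354167) = −0.75 · ln(0.527777) = −0.75 · (-0.639081) = 0.4793.

0.4793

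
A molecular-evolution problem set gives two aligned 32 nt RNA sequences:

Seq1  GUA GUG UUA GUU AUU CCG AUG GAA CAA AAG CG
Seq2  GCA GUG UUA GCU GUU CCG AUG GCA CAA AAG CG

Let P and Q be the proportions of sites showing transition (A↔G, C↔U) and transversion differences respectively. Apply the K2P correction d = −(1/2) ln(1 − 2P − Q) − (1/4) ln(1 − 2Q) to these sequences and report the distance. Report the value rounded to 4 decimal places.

0.1396

Differing sites — 2:U/C (Ti); 11:U/C (Ti); 13:A/G (Ti); 23:A/C (Tv).
Of the 4 differences, 3 transitions and 1 transversion over 32 sites: P = 3/32 = 0.093750, Q = 1/32 = 0.031250.
d = −0.5·ln(0.781250) − 0.25·ln(0.937500) = −0.5·(-0.246860) − 0.25·(-0.064539) = 0.1396.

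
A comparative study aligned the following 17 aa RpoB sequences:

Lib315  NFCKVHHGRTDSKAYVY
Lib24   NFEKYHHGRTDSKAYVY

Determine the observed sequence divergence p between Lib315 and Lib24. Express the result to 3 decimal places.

Differing sites — 3:C/E; 5:V/Y.
There are 2 differences over 17 sites, so p = 2/17 = 0.118.

0.118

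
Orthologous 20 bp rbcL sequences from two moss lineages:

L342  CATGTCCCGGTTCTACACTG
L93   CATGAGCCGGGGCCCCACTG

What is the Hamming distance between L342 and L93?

The sequences differ at positions 5 (T/A), 6 (C/G), 11 (T/G), 12 (T/G), 14 (T/C), 15 (A/C).
That gives 6 mismatches out of 20 aligned sites, so the Hamming distance is 6.

6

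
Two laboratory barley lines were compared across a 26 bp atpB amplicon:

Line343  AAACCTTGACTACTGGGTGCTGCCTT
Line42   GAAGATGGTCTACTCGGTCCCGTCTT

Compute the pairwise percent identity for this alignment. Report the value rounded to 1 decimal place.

The sequences differ at positions 1 (A/G), 4 (C/G), 5 (C/A), 7 (T/G), 9 (A/T), 15 (G/C), 19 (G/C), 21 (T/C), 23 (C/T).
17 of the 26 sites match, so the percent identity is 17/26 × 100 = 65.4%.

65.4%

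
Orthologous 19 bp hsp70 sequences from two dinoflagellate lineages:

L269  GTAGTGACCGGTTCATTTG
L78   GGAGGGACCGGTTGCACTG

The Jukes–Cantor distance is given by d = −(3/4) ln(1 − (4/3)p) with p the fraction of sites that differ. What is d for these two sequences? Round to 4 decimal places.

The sequences differ at positions 2 (T/G), 5 (T/G), 14 (C/G), 15 (A/C), 16 (T/A), 17 (T/C).
p = 6/19 = 0.315789.
d = −0.75 · ln(1 − (4/3)·0.315789) = −0.75 · ln(0.578948) = −0.75 · (-0.546543) = 0.4099.

0.4099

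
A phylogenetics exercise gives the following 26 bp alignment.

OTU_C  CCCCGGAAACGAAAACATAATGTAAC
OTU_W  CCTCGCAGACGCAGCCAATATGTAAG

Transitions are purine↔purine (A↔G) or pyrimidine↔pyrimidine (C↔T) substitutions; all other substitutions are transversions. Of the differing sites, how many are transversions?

Differing sites — 3:C/T (Ti); 6:G/C (Tv); 8:A/G (Ti); 12:A/C (Tv); 14:A/G (Ti); 15:A/C (Tv); 18:T/A (Tv); 19:A/T (Tv); 26:C/G (Tv).
Of the 9 differences, 3 transitions and 6 transversions, so the answer is 6.

6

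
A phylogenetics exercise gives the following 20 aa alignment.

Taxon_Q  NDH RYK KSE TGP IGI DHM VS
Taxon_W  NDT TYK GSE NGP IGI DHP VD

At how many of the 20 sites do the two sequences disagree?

6

Differing sites — 3:H/T; 4:R/T; 7:K/G; 10:T/N; 18:M/P; 20:S/D.
That gives 6 mismatches out of 20 aligned sites, so the Hamming distance is 6.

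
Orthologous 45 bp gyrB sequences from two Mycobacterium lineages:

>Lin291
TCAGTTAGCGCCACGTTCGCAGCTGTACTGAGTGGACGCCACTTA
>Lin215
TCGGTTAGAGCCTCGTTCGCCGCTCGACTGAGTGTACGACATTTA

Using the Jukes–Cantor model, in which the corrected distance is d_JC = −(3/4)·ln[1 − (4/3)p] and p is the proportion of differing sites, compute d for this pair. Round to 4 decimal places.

The sequences differ at positions 3 (A/G), 9 (C/A), 13 (A/T), 21 (A/C), 25 (G/C), 26 (T/G), 35 (G/T), 39 (C/A), 42 (C/T).
p = 9/45 = 0.200000.
d = −0.75 · ln(1 − (4/3)·0.200000) = −0.75 · ln(0.733333) = −0.75 · (-0.310155) = 0.2326.

0.2326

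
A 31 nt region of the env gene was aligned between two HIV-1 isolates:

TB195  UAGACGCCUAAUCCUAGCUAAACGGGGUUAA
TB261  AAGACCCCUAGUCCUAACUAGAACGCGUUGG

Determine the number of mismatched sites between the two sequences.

The sequences differ at positions 1 (U/A), 6 (G/C), 11 (A/G), 17 (G/A), 21 (A/G), 23 (C/A), 24 (G/C), 26 (G/C), 30 (A/G), 31 (A/G).
That gives 10 mismatches out of 31 aligned sites, so the Hamming distance is 10.

10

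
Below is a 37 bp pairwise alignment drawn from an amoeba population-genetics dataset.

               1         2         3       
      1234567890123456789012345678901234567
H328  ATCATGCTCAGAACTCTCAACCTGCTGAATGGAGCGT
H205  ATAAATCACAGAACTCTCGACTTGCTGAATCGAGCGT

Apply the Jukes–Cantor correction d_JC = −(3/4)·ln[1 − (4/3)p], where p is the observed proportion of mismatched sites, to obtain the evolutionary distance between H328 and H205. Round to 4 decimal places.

0.2180

Differing sites — 3:C/A; 5:T/A; 6:G/T; 8:T/A; 19:A/G; 22:C/T; 31:G/C.
p = 7/37 = 0.189189.
d = −0.75 · ln(1 − (4/3)·0.189189) = −0.75 · ln(0.747748) = −0.75 · (-0.290689) = 0.2180.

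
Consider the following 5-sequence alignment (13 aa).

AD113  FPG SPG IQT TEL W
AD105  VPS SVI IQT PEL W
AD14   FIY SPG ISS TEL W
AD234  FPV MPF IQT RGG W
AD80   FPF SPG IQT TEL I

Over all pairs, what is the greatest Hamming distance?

9

Pairwise Hamming distances:
  AD113 vs AD105: 5
  AD113 vs AD14: 4
  AD113 vs AD234: 6
  AD113 vs AD80: 2
  AD105 vs AD14: 8
  AD105 vs AD234: 8
  AD105 vs AD80: 6
  AD14 vs AD234: 9
  AD14 vs AD80: 5
  AD234 vs AD80: 7
The largest is 9, between AD14 and AD234.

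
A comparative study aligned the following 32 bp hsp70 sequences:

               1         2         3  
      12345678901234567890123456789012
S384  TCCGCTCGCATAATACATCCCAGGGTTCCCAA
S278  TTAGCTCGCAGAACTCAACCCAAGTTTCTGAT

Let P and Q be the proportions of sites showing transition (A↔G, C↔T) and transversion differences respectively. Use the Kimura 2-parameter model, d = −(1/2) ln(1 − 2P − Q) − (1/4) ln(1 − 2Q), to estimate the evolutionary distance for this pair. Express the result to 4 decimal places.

Mismatches occur at site 2 (C→T, transition), site 3 (C→A, transversion), site 11 (T→G, transversion), site 14 (T→C, transition), site 15 (A→T, transversion), site 18 (T→A, transversion), site 23 (G→A, transition), site 25 (G→T, transversion), site 29 (C→T, transition), site 30 (C→G, transversion), site 32 (A→T, transversion).
Of the 11 differences, 4 transitions and 7 transversions over 32 sites: P = 4/32 = 0.125000, Q = 7/32 = 0.218750.
d = −0.5·ln(0.531250) − 0.25·ln(0.562500) = −0.5·(-0.632523) − 0.25·(-0.575364) = 0.4601.

0.4601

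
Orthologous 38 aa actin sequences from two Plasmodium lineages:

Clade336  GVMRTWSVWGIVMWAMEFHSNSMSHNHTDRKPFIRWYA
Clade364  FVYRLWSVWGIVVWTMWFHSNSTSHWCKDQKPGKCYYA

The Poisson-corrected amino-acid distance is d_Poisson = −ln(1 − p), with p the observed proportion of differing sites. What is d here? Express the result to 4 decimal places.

Mismatches occur at site 1 (G/F), site 3 (M/Y), site 5 (T/L), site 13 (M/V), site 15 (A/T), site 17 (E/W), site 23 (M/T), site 26 (N/W), site 27 (H/C), site 28 (T/K), site 30 (R/Q), site 33 (F/G), site 34 (I/K), site 35 (R/C), site 36 (W/Y).
p = 15/38 = 0.394737.
d = −ln(1 − 0.394737) = −ln(0.605263) = 0.5021.

0.5021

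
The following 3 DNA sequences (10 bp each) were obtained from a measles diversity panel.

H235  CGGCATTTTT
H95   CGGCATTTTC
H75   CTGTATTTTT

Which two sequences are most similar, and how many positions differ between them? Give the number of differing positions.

1

Pairwise Hamming distances:
  H235 vs H95: 1
  H235 vs H75: 2
  H95 vs H75: 3
The smallest is 1, between H235 and H95.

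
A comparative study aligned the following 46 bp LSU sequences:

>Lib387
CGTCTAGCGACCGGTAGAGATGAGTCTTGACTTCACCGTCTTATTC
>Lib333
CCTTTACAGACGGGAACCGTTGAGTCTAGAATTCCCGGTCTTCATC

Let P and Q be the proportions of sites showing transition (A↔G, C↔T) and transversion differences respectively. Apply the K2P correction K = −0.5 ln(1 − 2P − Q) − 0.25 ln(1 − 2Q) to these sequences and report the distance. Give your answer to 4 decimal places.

0.4483

Differing sites — 2:G/C (Tv); 4:C/T (Ti); 7:G/C (Tv); 8:C/A (Tv); 12:C/G (Tv); 15:T/A (Tv); 17:G/C (Tv); 18:A/C (Tv); 20:A/T (Tv); 28:T/A (Tv); 31:C/A (Tv); 35:A/C (Tv); 37:C/G (Tv); 43:A/C (Tv); 44:T/A (Tv).
Of the 15 differences, 1 transition and 14 transversions over 46 sites: P = 1/46 = 0.021739, Q = 14/46 = 0.304348.
d = −0.5·ln(0.652174) − 0.25·ln(0.391304) = −0.5·(-0.427444) − 0.25·(-0.938271) = 0.4483.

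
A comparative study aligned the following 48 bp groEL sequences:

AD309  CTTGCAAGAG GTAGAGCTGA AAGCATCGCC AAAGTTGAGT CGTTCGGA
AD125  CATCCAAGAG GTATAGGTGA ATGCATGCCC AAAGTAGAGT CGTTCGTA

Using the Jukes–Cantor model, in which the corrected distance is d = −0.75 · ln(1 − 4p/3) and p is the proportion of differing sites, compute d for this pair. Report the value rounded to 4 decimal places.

The sequences differ at positions 2 (T/A), 4 (G/C), 14 (G/T), 17 (C/G), 22 (A/T), 27 (C/G), 28 (G/C), 36 (T/A), 47 (G/T).
p = 9/48 = 0.187500.
d = −0.75 · ln(1 − (4/3)·0.187500) = −0.75 · ln(0.750000) = −0.75 · (-0.287682) = 0.2158.

0.2158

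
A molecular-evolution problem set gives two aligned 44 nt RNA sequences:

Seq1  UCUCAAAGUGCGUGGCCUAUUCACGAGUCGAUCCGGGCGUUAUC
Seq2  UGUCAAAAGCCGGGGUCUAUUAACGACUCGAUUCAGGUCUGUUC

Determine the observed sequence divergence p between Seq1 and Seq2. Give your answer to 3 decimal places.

The sequences differ at positions 2 (C/G), 8 (G/A), 9 (U/G), 10 (G/C), 13 (U/G), 16 (C/U), 22 (C/A), 27 (G/C), 33 (C/U), 35 (G/A), 38 (C/U), 39 (G/C), 41 (U/G), 42 (A/U).
There are 14 differences over 44 sites, so p = 14/44 = 0.318.

0.318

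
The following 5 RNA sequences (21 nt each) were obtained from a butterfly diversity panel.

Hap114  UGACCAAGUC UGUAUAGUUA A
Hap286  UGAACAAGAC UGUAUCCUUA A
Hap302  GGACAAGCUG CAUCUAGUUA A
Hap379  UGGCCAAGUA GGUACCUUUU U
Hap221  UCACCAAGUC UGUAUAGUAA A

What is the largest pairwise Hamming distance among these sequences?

14

Pairwise Hamming distances:
  Hap114 vs Hap286: 4
  Hap114 vs Hap302: 8
  Hap114 vs Hap379: 8
  Hap114 vs Hap221: 2
  Hap286 vs Hap302: 12
  Hap286 vs Hap379: 9
  Hap286 vs Hap221: 6
  Hap302 vs Hap379: 14
  Hap302 vs Hap221: 10
  Hap379 vs Hap221: 10
The largest is 14, between Hap302 and Hap379.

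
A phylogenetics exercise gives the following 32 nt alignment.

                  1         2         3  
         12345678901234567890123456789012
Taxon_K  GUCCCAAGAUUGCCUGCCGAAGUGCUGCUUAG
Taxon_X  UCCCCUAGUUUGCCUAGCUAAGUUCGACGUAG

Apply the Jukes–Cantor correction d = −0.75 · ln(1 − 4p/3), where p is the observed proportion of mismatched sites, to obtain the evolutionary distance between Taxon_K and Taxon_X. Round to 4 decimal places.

0.4598

The sequences differ at positions 1 (G/U), 2 (U/C), 6 (A/U), 9 (A/U), 16 (G/A), 17 (C/G), 19 (G/U), 24 (G/U), 26 (U/G), 27 (G/A), 29 (U/G).
p = 11/32 = 0.343750.
d = −0.75 · ln(1 − (4/3)·0.343750) = −0.75 · ln(0.541667) = −0.75 · (-0.613104) = 0.4598.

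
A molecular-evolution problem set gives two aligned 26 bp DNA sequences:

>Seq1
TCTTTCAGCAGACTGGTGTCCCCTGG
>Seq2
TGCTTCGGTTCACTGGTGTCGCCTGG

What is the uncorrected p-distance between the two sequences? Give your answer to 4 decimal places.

The sequences differ at positions 2 (C/G), 3 (T/C), 7 (A/G), 9 (C/T), 10 (A/T), 11 (G/C), 21 (C/G).
There are 7 differences over 26 sites, so p = 7/26 = 0.2692.

0.2692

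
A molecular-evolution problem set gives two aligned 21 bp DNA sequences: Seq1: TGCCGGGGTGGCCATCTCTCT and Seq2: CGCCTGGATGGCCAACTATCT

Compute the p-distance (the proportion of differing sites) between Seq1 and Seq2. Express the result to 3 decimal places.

Differing sites — 1:T/C; 5:G/T; 8:G/A; 15:T/A; 18:C/A.
There are 5 differences over 21 sites, so p = 5/21 = 0.238.

0.238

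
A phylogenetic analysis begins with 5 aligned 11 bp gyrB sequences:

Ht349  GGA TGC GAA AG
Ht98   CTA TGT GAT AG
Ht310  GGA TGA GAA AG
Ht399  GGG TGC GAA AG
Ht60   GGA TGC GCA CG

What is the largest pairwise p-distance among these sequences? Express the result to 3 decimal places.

Pairwise Hamming distances:
  Ht349 vs Ht98: 4
  Ht349 vs Ht310: 1
  Ht349 vs Ht399: 1
  Ht349 vs Ht60: 2
  Ht98 vs Ht310: 4
  Ht98 vs Ht399: 5
  Ht98 vs Ht60: 6
  Ht310 vs Ht399: 2
  Ht310 vs Ht60: 3
  Ht399 vs Ht60: 3
The largest is 6 mismatches, between Ht98 and Ht60; p = 6/11 = 0.545.

0.545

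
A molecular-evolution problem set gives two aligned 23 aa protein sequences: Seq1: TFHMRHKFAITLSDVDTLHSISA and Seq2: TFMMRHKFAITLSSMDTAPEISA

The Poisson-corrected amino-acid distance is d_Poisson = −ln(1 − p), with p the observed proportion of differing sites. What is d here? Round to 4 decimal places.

Differing sites — 3:H/M; 14:D/S; 15:V/M; 18:L/A; 19:H/P; 20:S/E.
p = 6/23 = 0.260870.
d = −ln(1 − 0.260870) = −ln(0.739130) = 0.3023.

0.3023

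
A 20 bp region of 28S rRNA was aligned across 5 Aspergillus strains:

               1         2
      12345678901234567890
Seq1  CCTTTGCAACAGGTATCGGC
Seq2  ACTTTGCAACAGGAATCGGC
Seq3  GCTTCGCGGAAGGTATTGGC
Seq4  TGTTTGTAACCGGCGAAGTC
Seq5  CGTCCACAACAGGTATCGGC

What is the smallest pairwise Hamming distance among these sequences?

2

Pairwise Hamming distances:
  Seq1 vs Seq2: 2
  Seq1 vs Seq3: 6
  Seq1 vs Seq4: 9
  Seq1 vs Seq5: 4
  Seq2 vs Seq3: 7
  Seq2 vs Seq4: 9
  Seq2 vs Seq5: 6
  Seq3 vs Seq4: 13
  Seq3 vs Seq5: 8
  Seq4 vs Seq5: 11
The smallest is 2, between Seq1 and Seq2.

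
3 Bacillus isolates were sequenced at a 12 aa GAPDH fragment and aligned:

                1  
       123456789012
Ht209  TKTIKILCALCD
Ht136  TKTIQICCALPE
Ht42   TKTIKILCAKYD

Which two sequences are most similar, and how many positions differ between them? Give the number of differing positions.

2

Pairwise Hamming distances:
  Ht209 vs Ht136: 4
  Ht209 vs Ht42: 2
  Ht136 vs Ht42: 5
The smallest is 2, between Ht209 and Ht42.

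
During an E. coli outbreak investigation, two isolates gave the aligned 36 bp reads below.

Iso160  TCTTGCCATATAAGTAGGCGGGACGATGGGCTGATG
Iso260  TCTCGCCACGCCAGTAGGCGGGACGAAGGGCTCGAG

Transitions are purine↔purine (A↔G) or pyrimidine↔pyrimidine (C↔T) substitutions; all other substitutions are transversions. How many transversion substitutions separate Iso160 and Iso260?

Differing sites — 4:T/C (Ti); 9:T/C (Ti); 10:A/G (Ti); 11:T/C (Ti); 12:A/C (Tv); 27:T/A (Tv); 33:G/C (Tv); 34:A/G (Ti); 35:T/A (Tv).
Of the 9 differences, 5 transitions and 4 transversions, so the answer is 4.

4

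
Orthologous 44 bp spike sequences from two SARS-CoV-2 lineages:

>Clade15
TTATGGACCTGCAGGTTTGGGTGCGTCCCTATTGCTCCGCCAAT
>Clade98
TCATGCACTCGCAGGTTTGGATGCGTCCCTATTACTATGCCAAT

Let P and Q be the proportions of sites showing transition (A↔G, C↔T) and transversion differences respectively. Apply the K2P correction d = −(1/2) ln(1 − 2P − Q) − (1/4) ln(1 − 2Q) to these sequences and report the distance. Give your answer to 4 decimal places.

Differing sites — 2:T/C (Ti); 6:G/C (Tv); 9:C/T (Ti); 10:T/C (Ti); 21:G/A (Ti); 34:G/A (Ti); 37:C/A (Tv); 38:C/T (Ti).
Of the 8 differences, 6 transitions and 2 transversions over 44 sites: P = 6/44 = 0.136364, Q = 2/44 = 0.045455.
d = −0.5·ln(0.681817) − 0.25·ln(0.909090) = −0.5·(-0.382994) − 0.25·(-0.095311) = 0.2153.

0.2153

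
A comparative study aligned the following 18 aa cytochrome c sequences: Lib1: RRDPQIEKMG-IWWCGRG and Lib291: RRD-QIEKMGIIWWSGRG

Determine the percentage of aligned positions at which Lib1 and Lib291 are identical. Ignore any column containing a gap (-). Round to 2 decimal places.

93.75%

Excluding the 2 gap columns leaves 16 comparable sites.
The sequences differ at position 15 (C/S).
15 of the 16 comparable sites match, so the percent identity is 15/16 × 100 = 93.75%.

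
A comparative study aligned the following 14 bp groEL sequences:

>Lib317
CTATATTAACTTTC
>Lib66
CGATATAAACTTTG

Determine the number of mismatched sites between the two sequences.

The sequences differ at positions 2 (T/G), 7 (T/A), 14 (C/G).
That gives 3 mismatches out of 14 aligned sites, so the Hamming distance is 3.

3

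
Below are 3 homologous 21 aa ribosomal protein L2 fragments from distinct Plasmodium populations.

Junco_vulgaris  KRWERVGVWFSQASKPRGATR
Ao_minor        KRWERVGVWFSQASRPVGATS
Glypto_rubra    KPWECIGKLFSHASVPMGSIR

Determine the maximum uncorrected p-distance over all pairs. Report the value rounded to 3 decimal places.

Pairwise Hamming distances:
  Junco_vulgaris vs Ao_minor: 3
  Junco_vulgaris vs Glypto_rubra: 10
  Ao_minor vs Glypto_rubra: 11
The largest is 11 mismatches, between Ao_minor and Glypto_rubra; p = 11/21 = 0.524.

0.524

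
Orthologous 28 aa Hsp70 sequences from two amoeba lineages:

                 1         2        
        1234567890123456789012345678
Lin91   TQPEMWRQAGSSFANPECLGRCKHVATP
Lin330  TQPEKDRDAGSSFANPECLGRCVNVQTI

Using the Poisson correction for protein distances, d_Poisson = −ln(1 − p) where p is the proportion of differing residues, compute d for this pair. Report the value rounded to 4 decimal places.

Mismatches occur at site 5 (M↔K), site 6 (W↔D), site 8 (Q↔D), site 23 (K↔V), site 24 (H↔N), site 26 (A↔Q), site 28 (P↔I).
p = 7/28 = 0.250000.
d = −ln(1 − 0.250000) = −ln(0.750000) = 0.2877.

0.2877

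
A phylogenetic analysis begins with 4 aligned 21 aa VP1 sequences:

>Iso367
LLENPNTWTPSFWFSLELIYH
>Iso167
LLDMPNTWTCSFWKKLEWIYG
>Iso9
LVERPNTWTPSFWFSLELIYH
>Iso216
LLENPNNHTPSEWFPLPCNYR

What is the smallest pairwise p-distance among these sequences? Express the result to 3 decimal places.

Pairwise Hamming distances:
  Iso367 vs Iso167: 7
  Iso367 vs Iso9: 2
  Iso367 vs Iso216: 8
  Iso167 vs Iso9: 8
  Iso167 vs Iso216: 12
  Iso9 vs Iso216: 10
The smallest is 2 mismatches, between Iso367 and Iso9; p = 2/21 = 0.095.

0.095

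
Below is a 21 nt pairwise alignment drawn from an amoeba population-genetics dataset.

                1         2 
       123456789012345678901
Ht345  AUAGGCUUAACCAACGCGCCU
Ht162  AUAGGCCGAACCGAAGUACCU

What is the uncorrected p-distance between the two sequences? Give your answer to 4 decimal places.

0.2857

Mismatches occur at site 7 (U→C), site 8 (U→G), site 13 (A→G), site 15 (C→A), site 17 (C→U), site 18 (G→A).
There are 6 differences over 21 sites, so p = 6/21 = 0.2857.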